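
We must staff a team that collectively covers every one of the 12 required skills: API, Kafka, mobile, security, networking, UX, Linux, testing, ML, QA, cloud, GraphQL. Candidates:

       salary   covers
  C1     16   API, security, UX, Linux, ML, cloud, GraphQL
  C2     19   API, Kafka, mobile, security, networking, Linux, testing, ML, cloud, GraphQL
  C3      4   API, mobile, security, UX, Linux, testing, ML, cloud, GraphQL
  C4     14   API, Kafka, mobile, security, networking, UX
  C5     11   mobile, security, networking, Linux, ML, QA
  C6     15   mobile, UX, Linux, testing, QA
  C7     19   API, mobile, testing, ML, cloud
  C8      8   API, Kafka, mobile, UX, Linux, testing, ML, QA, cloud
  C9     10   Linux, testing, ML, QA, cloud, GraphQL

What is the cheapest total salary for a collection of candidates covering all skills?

23

C3, C5, C8 cover every skill at salary 4 + 11 + 8 = 23.
Any cover uses at least 2 candidates; among all covering selections none totals below 23.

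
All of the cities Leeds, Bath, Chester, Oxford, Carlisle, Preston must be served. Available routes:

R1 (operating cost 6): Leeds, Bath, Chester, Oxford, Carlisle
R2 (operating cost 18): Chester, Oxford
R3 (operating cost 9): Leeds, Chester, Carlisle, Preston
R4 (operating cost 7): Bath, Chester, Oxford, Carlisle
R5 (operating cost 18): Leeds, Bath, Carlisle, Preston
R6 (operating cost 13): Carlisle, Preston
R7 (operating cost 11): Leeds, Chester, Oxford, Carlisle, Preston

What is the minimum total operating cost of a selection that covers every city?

R1, R3 cover every city at operating cost 6 + 9 = 15.
Any cover uses at least 2 routes; among all covering selections none totals below 15.

15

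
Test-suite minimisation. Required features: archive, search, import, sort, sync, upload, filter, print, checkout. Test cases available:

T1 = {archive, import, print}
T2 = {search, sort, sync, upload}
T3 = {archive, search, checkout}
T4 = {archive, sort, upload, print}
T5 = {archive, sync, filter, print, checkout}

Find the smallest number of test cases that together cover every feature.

3

T1, T2, T5 together cover {archive, search, import, sort, sync, upload, filter, print, checkout} — every feature.
No 2 of the 5 test cases cover everything (all 10 pairs fall short), so 3 is minimum.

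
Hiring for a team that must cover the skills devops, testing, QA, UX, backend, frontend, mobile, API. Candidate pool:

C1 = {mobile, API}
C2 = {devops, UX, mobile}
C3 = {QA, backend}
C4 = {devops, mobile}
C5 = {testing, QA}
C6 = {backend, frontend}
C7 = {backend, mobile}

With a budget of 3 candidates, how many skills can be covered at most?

7

Choosing C2, C5, C6 covers {devops, testing, QA, UX, backend, frontend, mobile} — 7 skills.
No choice of 3 candidates does better; here API is left uncovered.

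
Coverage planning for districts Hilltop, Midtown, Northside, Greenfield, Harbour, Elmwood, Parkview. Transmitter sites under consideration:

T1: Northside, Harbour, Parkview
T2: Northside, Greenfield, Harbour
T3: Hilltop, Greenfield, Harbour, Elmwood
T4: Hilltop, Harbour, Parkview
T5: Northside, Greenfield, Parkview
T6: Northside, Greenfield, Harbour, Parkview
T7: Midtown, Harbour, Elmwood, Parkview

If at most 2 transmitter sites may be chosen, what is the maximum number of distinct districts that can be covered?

Choosing T1, T3 covers {Hilltop, Northside, Greenfield, Harbour, Elmwood, Parkview} — 6 districts.
No choice of 2 transmitter sites does better; here Midtown is left uncovered.

6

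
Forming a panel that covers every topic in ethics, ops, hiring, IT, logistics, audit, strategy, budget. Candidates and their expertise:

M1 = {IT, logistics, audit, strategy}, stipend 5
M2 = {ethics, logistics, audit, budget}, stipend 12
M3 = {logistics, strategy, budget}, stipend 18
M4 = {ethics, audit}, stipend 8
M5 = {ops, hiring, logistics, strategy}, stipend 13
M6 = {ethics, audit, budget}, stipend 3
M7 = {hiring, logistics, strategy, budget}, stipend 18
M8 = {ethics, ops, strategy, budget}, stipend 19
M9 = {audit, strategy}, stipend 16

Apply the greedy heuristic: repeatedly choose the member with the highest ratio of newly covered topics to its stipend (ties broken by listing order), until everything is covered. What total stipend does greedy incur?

21

Pick 1: M6 adds 3 new (ethics, audit, budget) at stipend 3 (ratio 3/3).
Pick 2: M1 adds 3 new (IT, logistics, strategy) at stipend 5 (ratio 3/5).
Pick 3: M5 adds 2 new (ops, hiring) at stipend 13 (ratio 2/13).
Greedy total stipend: 3 + 5 + 13 = 21.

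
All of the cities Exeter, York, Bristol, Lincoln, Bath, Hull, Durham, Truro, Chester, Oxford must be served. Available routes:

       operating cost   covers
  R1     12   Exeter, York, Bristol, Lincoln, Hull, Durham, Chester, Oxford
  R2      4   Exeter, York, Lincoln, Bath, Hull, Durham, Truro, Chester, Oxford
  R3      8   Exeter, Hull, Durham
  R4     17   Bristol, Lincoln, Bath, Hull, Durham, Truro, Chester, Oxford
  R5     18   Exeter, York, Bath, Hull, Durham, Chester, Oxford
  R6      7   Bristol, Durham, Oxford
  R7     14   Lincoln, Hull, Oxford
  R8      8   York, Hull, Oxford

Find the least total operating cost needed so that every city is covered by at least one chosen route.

R2, R6 cover every city at operating cost 4 + 7 = 11.
Any cover uses at least 2 routes; among all covering selections none totals below 11.

11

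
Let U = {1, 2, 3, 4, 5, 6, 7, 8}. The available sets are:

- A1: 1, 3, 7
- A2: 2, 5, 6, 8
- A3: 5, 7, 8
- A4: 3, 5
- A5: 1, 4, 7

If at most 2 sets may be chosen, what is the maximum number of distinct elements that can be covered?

Choosing A1, A2 covers {1, 2, 3, 5, 6, 7, 8} — 7 elements.
No choice of 2 sets does better; here 4 is left uncovered.

7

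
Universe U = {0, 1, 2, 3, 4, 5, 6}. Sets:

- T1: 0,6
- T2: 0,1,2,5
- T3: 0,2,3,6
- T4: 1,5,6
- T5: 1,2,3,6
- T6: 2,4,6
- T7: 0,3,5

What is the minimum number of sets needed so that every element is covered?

T2, T3, T6 together cover {0, 1, 2, 3, 4, 5, 6} — every element.
No 2 of the 7 sets cover everything (all 21 pairs fall short), so 3 is minimum.

3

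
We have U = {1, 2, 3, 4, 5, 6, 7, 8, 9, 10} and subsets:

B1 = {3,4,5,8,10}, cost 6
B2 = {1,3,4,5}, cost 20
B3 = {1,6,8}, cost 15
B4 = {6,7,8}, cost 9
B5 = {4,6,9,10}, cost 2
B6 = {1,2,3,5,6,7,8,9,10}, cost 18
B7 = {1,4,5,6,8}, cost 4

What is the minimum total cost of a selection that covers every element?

20

B5, B6 cover every element at cost 2 + 18 = 20.
Any cover uses at least 2 sets; among all covering selections none totals below 20.
Greedy by coverage-per-cost would pick B5, B7, B1, B4, B6 for 39 — worse than the optimum 20.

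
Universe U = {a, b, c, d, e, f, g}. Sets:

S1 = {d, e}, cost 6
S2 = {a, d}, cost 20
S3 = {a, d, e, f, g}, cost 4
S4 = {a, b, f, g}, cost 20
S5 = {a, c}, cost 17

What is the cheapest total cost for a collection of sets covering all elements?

S3, S4, S5 cover every element at cost 4 + 20 + 17 = 41.
Any cover uses at least 3 sets; among all covering selections none totals below 41.

41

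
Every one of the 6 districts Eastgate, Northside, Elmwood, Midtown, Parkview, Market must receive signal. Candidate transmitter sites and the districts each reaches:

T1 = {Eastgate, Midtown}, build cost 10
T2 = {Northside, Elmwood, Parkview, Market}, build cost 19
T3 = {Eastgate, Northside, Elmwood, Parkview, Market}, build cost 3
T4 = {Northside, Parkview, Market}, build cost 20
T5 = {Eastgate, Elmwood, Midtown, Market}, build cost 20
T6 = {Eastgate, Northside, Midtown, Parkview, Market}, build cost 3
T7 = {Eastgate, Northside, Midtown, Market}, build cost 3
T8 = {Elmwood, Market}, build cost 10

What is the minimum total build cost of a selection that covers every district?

T3, T6 cover every district at build cost 3 + 3 = 6.
Any cover uses at least 2 transmitter sites; among all covering selections none totals below 6.

6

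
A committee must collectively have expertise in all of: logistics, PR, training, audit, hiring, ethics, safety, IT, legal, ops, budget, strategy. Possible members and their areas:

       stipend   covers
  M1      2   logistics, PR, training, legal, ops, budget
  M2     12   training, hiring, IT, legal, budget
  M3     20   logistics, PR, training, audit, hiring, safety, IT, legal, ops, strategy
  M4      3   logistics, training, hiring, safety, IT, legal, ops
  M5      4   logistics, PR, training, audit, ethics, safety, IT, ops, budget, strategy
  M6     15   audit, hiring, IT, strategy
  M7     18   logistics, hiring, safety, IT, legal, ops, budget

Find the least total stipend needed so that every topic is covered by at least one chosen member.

7

M4, M5 cover every topic at stipend 3 + 4 = 7.
Any cover uses at least 2 members; among all covering selections none totals below 7.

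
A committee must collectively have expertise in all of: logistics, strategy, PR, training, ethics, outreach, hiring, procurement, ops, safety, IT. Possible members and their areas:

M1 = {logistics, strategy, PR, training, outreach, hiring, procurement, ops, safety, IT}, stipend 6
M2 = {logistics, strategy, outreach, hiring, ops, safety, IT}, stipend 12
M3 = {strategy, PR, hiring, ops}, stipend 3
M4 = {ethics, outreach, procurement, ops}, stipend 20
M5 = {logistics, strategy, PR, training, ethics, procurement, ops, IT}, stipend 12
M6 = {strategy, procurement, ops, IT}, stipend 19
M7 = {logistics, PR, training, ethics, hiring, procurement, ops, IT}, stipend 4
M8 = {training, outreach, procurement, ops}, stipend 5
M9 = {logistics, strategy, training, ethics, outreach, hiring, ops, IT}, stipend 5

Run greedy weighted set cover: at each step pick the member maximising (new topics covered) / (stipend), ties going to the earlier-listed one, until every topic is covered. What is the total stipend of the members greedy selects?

10

Pick 1: M7 adds 8 new (logistics, PR, training, ethics, hiring, procurement, ops, IT) at stipend 4 (ratio 8/4).
Pick 2: M1 adds 3 new (strategy, outreach, safety) at stipend 6 (ratio 3/6).
Greedy total stipend: 4 + 6 = 10.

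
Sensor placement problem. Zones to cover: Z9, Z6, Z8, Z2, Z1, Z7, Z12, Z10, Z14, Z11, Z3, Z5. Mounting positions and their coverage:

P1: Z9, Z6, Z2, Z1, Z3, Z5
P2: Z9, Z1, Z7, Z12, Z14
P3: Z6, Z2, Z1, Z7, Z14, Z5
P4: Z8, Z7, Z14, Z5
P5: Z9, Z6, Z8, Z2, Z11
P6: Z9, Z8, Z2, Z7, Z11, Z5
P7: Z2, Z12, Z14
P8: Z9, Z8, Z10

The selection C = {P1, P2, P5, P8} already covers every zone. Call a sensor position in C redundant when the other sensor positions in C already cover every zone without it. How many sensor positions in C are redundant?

Drop P1: Z3, Z5 uncovered — not redundant.
Drop P2: Z7, Z12, Z14 uncovered — not redundant.
Drop P5: Z11 uncovered — not redundant.
Drop P8: Z10 uncovered — not redundant.
None of the sensor positions in C is redundant.

0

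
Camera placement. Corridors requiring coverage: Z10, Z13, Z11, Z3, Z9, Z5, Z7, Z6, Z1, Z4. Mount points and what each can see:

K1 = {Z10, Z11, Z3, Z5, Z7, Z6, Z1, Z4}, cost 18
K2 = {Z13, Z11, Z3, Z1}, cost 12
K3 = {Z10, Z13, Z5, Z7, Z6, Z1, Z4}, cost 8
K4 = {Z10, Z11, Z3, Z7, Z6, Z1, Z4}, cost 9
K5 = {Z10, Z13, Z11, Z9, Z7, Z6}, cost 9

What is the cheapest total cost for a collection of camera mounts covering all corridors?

K3, K4, K5 cover every corridor at cost 8 + 9 + 9 = 26.
Any cover uses at least 2 camera mounts; among all covering selections none totals below 26.

26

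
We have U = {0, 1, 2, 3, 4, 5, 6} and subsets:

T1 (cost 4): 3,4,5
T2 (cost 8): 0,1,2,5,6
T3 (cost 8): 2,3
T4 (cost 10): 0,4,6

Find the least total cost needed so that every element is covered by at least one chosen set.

T1, T2 cover every element at cost 4 + 8 = 12.
Any cover uses at least 2 sets; among all covering selections none totals below 12.

12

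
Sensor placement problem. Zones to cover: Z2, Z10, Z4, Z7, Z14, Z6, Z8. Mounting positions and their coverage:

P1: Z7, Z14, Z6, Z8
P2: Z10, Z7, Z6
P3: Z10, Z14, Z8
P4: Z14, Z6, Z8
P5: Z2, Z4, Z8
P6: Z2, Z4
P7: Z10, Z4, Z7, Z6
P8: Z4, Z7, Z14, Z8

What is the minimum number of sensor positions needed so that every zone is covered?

3

P1, P2, P5 together cover {Z2, Z10, Z4, Z7, Z14, Z6, Z8} — every zone.
No 2 of the 8 sensor positions cover everything (all 28 pairs fall short), so 3 is minimum.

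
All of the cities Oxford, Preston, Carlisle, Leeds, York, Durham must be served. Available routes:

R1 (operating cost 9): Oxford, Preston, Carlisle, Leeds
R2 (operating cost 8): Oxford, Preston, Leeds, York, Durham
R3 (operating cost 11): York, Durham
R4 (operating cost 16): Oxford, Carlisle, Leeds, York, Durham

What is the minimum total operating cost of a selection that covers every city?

R1, R2 cover every city at operating cost 9 + 8 = 17.
Any cover uses at least 2 routes; among all covering selections none totals below 17.

17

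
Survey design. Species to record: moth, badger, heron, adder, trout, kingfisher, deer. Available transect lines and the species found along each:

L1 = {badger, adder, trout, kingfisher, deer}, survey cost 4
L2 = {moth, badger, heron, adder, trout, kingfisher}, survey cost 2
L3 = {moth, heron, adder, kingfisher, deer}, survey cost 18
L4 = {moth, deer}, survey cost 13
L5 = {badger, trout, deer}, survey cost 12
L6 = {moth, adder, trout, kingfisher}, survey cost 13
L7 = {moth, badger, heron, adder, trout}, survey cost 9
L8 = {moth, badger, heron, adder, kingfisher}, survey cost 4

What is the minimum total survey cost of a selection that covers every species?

L1, L2 cover every species at survey cost 4 + 2 = 6.
Any cover uses at least 2 transects; among all covering selections none totals below 6.

6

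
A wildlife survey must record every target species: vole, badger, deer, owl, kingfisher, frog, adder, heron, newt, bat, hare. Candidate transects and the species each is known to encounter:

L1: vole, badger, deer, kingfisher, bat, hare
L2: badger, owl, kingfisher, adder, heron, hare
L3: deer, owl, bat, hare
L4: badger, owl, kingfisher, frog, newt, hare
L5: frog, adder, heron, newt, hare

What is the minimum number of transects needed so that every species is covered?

L1, L2, L4 together cover {vole, badger, deer, owl, kingfisher, frog, adder, heron, newt, bat, hare} — every species.
No 2 of the 5 transects cover everything (all 10 pairs fall short), so 3 is minimum.

3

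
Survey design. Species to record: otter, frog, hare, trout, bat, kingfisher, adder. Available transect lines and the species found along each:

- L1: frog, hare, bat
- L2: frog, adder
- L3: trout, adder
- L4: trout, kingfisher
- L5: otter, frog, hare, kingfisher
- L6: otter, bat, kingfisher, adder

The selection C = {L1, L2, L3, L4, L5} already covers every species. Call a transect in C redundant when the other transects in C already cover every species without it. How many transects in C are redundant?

3

Drop L1: bat uncovered — not redundant.
Drop L2: the rest still cover every species — redundant.
Drop L3: the rest still cover every species — redundant.
Drop L4: the rest still cover every species — redundant.
Drop L5: otter uncovered — not redundant.
3 redundant: L2, L3, L4.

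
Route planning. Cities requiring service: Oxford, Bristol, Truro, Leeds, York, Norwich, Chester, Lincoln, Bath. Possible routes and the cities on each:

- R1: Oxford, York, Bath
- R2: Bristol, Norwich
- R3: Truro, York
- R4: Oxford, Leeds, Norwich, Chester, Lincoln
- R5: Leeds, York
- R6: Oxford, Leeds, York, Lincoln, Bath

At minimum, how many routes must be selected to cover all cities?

4

R1, R2, R3, R4 together cover {Oxford, Bristol, Truro, Leeds, York, Norwich, Chester, Lincoln, Bath} — every city.
No 3 of the 6 routes cover everything (all 20 triples fall short), so 4 is minimum.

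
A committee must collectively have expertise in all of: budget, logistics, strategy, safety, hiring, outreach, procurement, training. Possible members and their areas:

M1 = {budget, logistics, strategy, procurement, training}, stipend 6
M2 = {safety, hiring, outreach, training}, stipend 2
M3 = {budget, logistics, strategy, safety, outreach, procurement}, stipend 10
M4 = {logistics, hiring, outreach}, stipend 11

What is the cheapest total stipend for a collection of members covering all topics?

M1, M2 cover every topic at stipend 6 + 2 = 8.
Any cover uses at least 2 members; among all covering selections none totals below 8.

8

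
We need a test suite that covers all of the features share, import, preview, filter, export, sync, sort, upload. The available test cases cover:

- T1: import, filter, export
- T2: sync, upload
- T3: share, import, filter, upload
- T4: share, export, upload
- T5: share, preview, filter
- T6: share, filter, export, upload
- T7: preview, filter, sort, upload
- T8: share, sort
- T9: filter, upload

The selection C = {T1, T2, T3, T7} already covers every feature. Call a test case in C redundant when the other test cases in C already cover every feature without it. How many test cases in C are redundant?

Drop T1: export uncovered — not redundant.
Drop T2: sync uncovered — not redundant.
Drop T3: share uncovered — not redundant.
Drop T7: preview, sort uncovered — not redundant.
None of the test cases in C is redundant.

0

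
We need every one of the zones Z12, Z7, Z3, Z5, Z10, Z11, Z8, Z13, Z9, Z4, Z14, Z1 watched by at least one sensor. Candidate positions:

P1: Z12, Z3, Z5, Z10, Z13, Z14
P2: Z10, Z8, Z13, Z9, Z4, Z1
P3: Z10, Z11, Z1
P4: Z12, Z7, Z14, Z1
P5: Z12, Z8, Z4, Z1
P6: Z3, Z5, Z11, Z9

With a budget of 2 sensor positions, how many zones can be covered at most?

Choosing P1, P2 covers {Z12, Z3, Z5, Z10, Z8, Z13, Z9, Z4, Z14, Z1} — 10 zones.
No choice of 2 sensor positions does better; here Z7, Z11 are left uncovered.

10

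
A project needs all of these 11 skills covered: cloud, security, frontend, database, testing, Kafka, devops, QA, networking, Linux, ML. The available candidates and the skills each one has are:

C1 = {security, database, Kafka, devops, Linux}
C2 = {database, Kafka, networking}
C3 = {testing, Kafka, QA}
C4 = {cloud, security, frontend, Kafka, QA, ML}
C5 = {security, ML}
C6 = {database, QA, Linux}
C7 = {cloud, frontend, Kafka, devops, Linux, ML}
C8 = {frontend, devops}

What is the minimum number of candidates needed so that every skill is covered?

4

C1, C2, C3, C4 together cover {cloud, security, frontend, database, testing, Kafka, devops, QA, networking, Linux, ML} — every skill.
No 3 of the 8 candidates cover everything (all 56 triples fall short), so 4 is minimum.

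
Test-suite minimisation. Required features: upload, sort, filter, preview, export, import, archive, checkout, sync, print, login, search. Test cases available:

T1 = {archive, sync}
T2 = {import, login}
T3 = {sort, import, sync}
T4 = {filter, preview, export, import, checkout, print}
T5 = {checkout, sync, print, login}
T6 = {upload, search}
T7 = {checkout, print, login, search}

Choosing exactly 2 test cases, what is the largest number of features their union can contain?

8

Choosing T1, T4 covers {filter, preview, export, import, archive, checkout, sync, print} — 8 features.
No choice of 2 test cases does better; here upload, sort, login, search are left uncovered.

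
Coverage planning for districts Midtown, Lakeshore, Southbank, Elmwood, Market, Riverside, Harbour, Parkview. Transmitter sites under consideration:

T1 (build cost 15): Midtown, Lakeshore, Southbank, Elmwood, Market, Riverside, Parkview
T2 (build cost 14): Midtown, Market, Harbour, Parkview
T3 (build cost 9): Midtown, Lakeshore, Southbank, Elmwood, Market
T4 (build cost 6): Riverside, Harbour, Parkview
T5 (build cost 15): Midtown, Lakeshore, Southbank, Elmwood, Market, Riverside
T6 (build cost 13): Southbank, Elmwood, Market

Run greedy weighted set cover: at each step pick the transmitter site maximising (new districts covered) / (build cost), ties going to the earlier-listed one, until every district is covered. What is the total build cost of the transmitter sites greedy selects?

Pick 1: T3 adds 5 new (Midtown, Lakeshore, Southbank, Elmwood, Market) at build cost 9 (ratio 5/9).
Pick 2: T4 adds 3 new (Riverside, Harbour, Parkview) at build cost 6 (ratio 3/6).
Greedy total build cost: 9 + 6 = 15.

15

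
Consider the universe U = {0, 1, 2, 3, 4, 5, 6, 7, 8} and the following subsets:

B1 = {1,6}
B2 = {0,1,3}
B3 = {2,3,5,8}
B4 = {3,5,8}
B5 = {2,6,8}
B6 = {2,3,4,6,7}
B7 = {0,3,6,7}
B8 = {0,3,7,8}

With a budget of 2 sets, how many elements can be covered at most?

7

Choosing B2, B6 covers {0, 1, 2, 3, 4, 6, 7} — 7 elements.
No choice of 2 sets does better; here 5, 8 are left uncovered.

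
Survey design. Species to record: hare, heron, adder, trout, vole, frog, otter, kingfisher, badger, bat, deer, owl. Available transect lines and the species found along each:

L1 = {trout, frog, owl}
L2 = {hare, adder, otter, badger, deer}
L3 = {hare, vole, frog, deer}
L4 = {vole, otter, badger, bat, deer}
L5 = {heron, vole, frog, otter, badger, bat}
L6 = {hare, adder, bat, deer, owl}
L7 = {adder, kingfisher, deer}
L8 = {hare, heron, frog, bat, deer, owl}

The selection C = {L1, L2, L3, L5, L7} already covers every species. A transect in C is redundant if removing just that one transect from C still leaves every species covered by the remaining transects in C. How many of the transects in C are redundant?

2

Drop L1: trout, owl uncovered — not redundant.
Drop L2: the rest still cover every species — redundant.
Drop L3: the rest still cover every species — redundant.
Drop L5: heron, bat uncovered — not redundant.
Drop L7: kingfisher uncovered — not redundant.
2 redundant: L2, L3.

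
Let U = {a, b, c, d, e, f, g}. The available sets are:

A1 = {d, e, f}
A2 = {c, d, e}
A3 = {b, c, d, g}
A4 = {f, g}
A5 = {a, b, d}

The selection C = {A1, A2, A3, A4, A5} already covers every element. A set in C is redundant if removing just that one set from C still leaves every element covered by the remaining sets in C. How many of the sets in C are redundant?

4

Drop A1: the rest still cover every element — redundant.
Drop A2: the rest still cover every element — redundant.
Drop A3: the rest still cover every element — redundant.
Drop A4: the rest still cover every element — redundant.
Drop A5: a uncovered — not redundant.
4 redundant: A1, A2, A3, A4.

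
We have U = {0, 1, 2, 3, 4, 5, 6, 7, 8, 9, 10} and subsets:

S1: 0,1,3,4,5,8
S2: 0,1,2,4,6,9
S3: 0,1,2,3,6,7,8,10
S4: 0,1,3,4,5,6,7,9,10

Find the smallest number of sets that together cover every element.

2

S3, S4 together cover {0, 1, 2, 3, 4, 5, 6, 7, 8, 9, 10} — every element.
No single set contains all 11 elements, so 2 is optimal.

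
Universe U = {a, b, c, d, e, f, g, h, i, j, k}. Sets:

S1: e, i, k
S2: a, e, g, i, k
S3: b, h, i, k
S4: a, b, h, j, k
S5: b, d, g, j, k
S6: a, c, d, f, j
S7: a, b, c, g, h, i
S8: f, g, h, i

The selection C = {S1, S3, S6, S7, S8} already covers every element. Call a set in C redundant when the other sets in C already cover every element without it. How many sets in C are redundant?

3

Drop S1: e uncovered — not redundant.
Drop S3: the rest still cover every element — redundant.
Drop S6: d, j uncovered — not redundant.
Drop S7: the rest still cover every element — redundant.
Drop S8: the rest still cover every element — redundant.
3 redundant: S3, S7, S8.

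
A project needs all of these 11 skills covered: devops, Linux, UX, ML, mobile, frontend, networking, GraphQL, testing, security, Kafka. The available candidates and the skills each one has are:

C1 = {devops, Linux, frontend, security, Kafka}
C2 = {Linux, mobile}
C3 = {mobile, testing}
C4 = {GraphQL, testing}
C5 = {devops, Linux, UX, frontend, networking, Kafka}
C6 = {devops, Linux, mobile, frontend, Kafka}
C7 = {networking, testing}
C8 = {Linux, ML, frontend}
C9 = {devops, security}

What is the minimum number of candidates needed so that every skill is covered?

C1, C2, C4, C5, C8 together cover {devops, Linux, UX, ML, mobile, frontend, networking, GraphQL, testing, security, Kafka} — every skill.
No 4 of the 9 candidates cover everything (all 126 size-4 selections fall short), so 5 is minimum.

5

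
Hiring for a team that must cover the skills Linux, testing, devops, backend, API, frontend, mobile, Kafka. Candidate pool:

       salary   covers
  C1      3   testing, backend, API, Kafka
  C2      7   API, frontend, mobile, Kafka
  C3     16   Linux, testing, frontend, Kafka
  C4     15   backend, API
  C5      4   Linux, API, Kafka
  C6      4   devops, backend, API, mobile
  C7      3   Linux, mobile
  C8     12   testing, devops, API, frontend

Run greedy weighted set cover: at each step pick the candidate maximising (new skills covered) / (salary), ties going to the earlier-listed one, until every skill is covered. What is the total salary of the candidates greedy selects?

Pick 1: C1 adds 4 new (testing, backend, API, Kafka) at salary 3 (ratio 4/3).
Pick 2: C7 adds 2 new (Linux, mobile) at salary 3 (ratio 2/3).
Pick 3: C6 adds 1 new (devops) at salary 4 (ratio 1/4).
Pick 4: C2 adds 1 new (frontend) at salary 7 (ratio 1/7).
Greedy total salary: 3 + 3 + 4 + 7 = 17.

17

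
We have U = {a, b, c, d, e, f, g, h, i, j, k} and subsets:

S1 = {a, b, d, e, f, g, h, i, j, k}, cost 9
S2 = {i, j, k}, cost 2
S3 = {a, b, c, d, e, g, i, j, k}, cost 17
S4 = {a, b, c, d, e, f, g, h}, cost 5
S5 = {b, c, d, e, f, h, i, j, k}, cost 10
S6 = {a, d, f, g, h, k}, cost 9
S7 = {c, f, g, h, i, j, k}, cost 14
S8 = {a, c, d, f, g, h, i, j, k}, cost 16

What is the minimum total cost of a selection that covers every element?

S2, S4 cover every element at cost 2 + 5 = 7.
Any cover uses at least 2 sets; among all covering selections none totals below 7.

7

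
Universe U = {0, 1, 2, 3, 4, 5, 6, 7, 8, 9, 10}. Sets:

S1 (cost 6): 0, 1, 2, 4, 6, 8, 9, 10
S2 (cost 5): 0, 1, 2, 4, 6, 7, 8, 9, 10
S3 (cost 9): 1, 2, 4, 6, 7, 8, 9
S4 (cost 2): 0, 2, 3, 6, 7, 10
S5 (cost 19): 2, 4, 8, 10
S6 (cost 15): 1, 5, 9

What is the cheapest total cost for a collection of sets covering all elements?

S2, S4, S6 cover every element at cost 5 + 2 + 15 = 22.
Any cover uses at least 3 sets; among all covering selections none totals below 22.

22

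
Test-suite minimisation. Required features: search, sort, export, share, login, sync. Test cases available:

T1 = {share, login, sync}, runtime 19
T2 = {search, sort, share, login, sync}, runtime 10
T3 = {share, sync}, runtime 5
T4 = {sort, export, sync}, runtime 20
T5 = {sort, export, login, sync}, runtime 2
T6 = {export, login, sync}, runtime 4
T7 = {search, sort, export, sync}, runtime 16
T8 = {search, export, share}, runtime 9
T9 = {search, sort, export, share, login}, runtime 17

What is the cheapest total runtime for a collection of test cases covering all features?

11

T5, T8 cover every feature at runtime 2 + 9 = 11.
Any cover uses at least 2 test cases; among all covering selections none totals below 11.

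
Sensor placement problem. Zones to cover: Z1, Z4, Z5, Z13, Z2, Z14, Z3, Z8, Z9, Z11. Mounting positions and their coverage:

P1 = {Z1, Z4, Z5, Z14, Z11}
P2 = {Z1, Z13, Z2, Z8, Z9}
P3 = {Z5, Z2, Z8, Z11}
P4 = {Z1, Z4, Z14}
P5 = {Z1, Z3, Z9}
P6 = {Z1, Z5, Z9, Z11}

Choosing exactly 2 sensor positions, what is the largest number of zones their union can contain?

Choosing P1, P2 covers {Z1, Z4, Z5, Z13, Z2, Z14, Z8, Z9, Z11} — 9 zones.
No choice of 2 sensor positions does better; here Z3 is left uncovered.

9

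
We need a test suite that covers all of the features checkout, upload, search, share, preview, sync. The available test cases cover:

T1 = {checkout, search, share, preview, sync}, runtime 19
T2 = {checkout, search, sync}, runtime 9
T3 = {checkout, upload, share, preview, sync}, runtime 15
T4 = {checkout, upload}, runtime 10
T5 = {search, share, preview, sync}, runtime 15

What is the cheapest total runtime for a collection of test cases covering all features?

24

T2, T3 cover every feature at runtime 9 + 15 = 24.
Any cover uses at least 2 test cases; among all covering selections none totals below 24.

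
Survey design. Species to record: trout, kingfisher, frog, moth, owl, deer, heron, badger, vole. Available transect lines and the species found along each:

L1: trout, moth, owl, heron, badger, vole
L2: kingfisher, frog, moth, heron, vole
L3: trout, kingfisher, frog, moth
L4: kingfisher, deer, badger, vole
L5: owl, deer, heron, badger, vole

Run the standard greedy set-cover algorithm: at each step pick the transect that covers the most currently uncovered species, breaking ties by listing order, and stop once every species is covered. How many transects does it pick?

3

Pick 1: L1 covers 6 new species (trout, moth, owl, heron, badger, vole).
Pick 2: L2 covers 2 new species (kingfisher, frog).
Pick 3: L4 covers 1 new species (deer).
Greedy uses 3 transects. (The true minimum is 2.)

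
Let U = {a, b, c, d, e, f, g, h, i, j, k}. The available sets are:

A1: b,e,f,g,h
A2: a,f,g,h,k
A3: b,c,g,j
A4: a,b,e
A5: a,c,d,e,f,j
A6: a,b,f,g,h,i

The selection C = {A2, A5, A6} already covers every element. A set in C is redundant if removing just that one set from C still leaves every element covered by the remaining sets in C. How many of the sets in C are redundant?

Drop A2: k uncovered — not redundant.
Drop A5: c, d, e, j uncovered — not redundant.
Drop A6: b, i uncovered — not redundant.
None of the sets in C is redundant.

0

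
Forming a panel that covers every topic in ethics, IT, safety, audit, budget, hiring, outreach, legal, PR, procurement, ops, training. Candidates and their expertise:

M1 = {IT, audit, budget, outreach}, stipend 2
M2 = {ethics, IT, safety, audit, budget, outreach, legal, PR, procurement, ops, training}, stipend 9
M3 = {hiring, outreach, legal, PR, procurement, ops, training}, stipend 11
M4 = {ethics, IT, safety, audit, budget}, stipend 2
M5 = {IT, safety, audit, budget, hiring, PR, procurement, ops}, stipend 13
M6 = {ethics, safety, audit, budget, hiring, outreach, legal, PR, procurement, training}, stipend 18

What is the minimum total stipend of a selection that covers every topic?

13

M3, M4 cover every topic at stipend 11 + 2 = 13.
Any cover uses at least 2 members; among all covering selections none totals below 13.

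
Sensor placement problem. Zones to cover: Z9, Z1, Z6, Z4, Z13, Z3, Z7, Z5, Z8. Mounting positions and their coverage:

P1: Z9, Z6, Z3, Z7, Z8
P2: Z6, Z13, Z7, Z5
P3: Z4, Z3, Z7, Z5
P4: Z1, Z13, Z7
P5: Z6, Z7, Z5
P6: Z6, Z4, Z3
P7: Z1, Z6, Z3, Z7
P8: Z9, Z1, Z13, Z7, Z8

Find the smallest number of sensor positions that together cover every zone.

P1, P3, P4 together cover {Z9, Z1, Z6, Z4, Z13, Z3, Z7, Z5, Z8} — every zone.
No 2 of the 8 sensor positions cover everything (all 28 pairs fall short), so 3 is minimum.
Greedy (largest uncovered first) would take P1, P2, P3, P4 — 4 sensor positions — but 3 suffice.

3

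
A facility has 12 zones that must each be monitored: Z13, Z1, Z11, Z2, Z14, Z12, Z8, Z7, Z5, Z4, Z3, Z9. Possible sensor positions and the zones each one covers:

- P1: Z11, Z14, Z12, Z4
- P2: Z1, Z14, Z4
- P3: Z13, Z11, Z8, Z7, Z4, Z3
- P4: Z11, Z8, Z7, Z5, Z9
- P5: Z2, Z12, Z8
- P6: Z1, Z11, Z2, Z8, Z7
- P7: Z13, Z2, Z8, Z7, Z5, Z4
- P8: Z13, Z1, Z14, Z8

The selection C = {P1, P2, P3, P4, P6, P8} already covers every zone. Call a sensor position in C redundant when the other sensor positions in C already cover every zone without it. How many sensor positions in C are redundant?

2

Drop P1: Z12 uncovered — not redundant.
Drop P2: the rest still cover every zone — redundant.
Drop P3: Z3 uncovered — not redundant.
Drop P4: Z5, Z9 uncovered — not redundant.
Drop P6: Z2 uncovered — not redundant.
Drop P8: the rest still cover every zone — redundant.
2 redundant: P2, P8.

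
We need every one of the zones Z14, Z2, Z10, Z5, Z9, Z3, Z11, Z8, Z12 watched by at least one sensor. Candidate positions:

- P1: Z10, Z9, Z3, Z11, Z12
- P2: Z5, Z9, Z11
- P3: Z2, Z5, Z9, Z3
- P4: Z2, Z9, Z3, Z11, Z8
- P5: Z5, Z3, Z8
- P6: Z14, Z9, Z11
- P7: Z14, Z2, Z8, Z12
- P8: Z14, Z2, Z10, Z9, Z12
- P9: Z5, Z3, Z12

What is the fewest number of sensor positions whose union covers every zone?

P1, P2, P7 together cover {Z14, Z2, Z10, Z5, Z9, Z3, Z11, Z8, Z12} — every zone.
No 2 of the 9 sensor positions cover everything (all 36 pairs fall short), so 3 is minimum.

3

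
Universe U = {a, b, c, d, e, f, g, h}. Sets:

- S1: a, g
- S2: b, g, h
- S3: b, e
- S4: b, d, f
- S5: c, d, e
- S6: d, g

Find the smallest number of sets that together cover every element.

S1, S2, S4, S5 together cover {a, b, c, d, e, f, g, h} — every element.
No 3 of the 6 sets cover everything (all 20 triples fall short), so 4 is minimum.

4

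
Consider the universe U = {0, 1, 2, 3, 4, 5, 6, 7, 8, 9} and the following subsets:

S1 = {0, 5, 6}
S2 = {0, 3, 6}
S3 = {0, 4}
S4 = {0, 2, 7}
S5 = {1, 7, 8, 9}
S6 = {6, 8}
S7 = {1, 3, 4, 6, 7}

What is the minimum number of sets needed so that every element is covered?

4

S1, S4, S5, S7 together cover {0, 1, 2, 3, 4, 5, 6, 7, 8, 9} — every element.
No 3 of the 7 sets cover everything (all 35 triples fall short), so 4 is minimum.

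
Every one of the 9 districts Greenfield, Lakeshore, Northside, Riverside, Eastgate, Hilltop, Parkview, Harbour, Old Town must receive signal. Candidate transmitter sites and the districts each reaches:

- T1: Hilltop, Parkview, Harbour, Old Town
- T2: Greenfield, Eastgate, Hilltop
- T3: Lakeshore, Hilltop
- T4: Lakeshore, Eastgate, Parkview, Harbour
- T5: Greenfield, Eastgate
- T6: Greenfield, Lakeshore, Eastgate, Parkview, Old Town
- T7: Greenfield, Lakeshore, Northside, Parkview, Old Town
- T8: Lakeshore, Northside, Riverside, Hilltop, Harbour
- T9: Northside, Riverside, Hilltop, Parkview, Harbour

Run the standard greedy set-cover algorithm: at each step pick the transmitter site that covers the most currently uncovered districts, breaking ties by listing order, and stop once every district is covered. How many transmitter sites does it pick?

2

Pick 1: T6 covers 5 new districts (Greenfield, Lakeshore, Eastgate, Parkview, Old Town).
Pick 2: T8 covers 4 new districts (Northside, Riverside, Hilltop, Harbour).
Greedy uses 2 transmitter sites.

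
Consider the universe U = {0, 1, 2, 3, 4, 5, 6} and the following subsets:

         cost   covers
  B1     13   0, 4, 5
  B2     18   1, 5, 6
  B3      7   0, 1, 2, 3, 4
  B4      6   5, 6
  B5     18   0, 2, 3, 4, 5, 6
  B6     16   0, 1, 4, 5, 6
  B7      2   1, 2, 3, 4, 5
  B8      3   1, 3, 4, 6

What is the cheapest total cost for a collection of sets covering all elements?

B3, B7, B8 cover every element at cost 7 + 2 + 3 = 12.
Any cover uses at least 2 sets; among all covering selections none totals below 12.

12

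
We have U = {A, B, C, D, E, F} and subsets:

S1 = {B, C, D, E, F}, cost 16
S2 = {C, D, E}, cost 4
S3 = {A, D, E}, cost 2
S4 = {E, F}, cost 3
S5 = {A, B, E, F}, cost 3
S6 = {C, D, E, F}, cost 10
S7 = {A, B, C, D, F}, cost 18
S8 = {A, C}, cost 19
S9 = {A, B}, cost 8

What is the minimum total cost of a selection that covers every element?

S2, S5 cover every element at cost 4 + 3 = 7.
Any cover uses at least 2 sets; among all covering selections none totals below 7.

7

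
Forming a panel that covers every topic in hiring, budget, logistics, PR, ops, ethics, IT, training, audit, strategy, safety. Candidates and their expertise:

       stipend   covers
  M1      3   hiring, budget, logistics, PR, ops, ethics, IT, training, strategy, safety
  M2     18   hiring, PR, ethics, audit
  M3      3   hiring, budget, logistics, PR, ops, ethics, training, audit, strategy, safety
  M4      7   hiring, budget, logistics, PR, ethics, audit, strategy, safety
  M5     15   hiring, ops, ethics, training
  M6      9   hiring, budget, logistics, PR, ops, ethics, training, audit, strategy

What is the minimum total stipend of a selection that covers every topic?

6

M1, M3 cover every topic at stipend 3 + 3 = 6.
Any cover uses at least 2 members; among all covering selections none totals below 6.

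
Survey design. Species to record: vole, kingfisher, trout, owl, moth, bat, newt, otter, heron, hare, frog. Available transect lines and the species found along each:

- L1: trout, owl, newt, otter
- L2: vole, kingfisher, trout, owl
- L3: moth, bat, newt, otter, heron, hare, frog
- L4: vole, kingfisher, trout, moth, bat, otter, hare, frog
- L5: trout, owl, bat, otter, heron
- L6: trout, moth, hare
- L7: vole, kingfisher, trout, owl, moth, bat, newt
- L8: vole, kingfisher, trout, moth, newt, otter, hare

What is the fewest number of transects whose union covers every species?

2

L2, L3 together cover {vole, kingfisher, trout, owl, moth, bat, newt, otter, heron, hare, frog} — every species.
No single transect contains all 11 species, so 2 is optimal.
Greedy (largest uncovered first) would take L4, L1, L3 — 3 transects — but 2 suffice.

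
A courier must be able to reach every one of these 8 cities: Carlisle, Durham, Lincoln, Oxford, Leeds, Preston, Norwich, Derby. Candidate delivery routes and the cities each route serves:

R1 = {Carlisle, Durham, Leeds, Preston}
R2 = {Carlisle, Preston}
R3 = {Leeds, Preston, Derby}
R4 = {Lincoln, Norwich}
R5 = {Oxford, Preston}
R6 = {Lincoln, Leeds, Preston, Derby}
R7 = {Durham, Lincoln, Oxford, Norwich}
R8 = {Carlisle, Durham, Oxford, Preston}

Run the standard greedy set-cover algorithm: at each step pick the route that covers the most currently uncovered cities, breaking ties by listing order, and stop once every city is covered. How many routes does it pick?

Pick 1: R1 covers 4 new cities (Carlisle, Durham, Leeds, Preston).
Pick 2: R7 covers 3 new cities (Lincoln, Oxford, Norwich).
Pick 3: R3 covers 1 new cities (Derby).
Greedy uses 3 routes.

3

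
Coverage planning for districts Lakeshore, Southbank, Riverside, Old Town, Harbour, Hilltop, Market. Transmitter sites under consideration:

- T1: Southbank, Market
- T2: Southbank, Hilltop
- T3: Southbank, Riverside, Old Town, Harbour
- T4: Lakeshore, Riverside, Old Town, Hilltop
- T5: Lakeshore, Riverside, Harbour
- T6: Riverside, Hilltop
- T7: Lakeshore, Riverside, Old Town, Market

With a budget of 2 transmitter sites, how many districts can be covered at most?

6

Choosing T1, T4 covers {Lakeshore, Southbank, Riverside, Old Town, Hilltop, Market} — 6 districts.
No choice of 2 transmitter sites does better; here Harbour is left uncovered.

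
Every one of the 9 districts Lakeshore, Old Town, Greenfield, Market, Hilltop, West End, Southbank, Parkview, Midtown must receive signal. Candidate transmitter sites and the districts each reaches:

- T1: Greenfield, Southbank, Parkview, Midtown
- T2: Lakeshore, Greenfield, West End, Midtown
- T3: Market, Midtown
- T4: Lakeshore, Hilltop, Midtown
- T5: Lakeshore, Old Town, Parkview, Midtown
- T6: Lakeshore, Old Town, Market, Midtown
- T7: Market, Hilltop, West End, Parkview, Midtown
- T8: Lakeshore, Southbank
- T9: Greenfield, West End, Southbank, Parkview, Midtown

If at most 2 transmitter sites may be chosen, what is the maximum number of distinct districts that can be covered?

8

Choosing T6, T9 covers {Lakeshore, Old Town, Greenfield, Market, West End, Southbank, Parkview, Midtown} — 8 districts.
No choice of 2 transmitter sites does better; here Hilltop is left uncovered.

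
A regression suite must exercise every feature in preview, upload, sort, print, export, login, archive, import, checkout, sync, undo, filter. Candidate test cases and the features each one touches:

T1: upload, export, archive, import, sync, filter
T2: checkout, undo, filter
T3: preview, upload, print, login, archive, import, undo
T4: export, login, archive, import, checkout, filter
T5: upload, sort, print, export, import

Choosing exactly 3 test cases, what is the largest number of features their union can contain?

11

Choosing T1, T2, T3 covers {preview, upload, print, export, login, archive, import, checkout, sync, undo, filter} — 11 features.
No choice of 3 test cases does better; here sort is left uncovered.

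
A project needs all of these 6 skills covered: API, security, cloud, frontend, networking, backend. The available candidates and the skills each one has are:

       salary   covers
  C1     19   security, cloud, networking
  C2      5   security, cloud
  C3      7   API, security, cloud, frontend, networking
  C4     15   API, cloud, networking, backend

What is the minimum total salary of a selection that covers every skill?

22

C3, C4 cover every skill at salary 7 + 15 = 22.
Any cover uses at least 2 candidates; among all covering selections none totals below 22.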